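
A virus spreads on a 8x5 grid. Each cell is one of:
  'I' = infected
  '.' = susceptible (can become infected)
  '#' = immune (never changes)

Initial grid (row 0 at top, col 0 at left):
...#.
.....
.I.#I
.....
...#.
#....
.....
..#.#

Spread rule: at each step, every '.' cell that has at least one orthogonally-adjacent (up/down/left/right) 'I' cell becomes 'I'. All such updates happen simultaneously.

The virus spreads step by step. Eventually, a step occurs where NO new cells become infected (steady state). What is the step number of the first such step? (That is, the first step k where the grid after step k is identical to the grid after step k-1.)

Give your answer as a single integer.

Answer: 7

Derivation:
Step 0 (initial): 2 infected
Step 1: +6 new -> 8 infected
Step 2: +10 new -> 18 infected
Step 3: +6 new -> 24 infected
Step 4: +4 new -> 28 infected
Step 5: +4 new -> 32 infected
Step 6: +2 new -> 34 infected
Step 7: +0 new -> 34 infected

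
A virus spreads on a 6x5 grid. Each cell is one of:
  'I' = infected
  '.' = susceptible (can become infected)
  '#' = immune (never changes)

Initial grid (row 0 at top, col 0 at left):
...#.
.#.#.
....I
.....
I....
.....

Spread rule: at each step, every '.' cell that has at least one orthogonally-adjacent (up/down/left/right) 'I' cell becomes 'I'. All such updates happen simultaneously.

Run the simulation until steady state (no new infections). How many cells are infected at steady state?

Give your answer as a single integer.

Answer: 27

Derivation:
Step 0 (initial): 2 infected
Step 1: +6 new -> 8 infected
Step 2: +8 new -> 16 infected
Step 3: +7 new -> 23 infected
Step 4: +3 new -> 26 infected
Step 5: +1 new -> 27 infected
Step 6: +0 new -> 27 infected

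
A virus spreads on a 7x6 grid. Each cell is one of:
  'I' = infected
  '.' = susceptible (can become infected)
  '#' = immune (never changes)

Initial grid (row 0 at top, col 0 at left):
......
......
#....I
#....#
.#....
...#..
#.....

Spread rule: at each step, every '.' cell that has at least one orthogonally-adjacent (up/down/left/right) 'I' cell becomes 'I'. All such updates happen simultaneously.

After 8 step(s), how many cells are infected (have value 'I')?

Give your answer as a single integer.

Step 0 (initial): 1 infected
Step 1: +2 new -> 3 infected
Step 2: +4 new -> 7 infected
Step 3: +5 new -> 12 infected
Step 4: +7 new -> 19 infected
Step 5: +6 new -> 25 infected
Step 6: +5 new -> 30 infected
Step 7: +3 new -> 33 infected
Step 8: +2 new -> 35 infected

Answer: 35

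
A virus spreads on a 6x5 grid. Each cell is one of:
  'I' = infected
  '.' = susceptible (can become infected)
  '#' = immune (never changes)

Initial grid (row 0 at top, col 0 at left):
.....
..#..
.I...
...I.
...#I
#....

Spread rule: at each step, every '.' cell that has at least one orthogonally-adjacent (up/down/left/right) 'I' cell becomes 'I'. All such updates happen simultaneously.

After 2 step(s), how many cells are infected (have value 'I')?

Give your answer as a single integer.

Step 0 (initial): 3 infected
Step 1: +8 new -> 11 infected
Step 2: +8 new -> 19 infected

Answer: 19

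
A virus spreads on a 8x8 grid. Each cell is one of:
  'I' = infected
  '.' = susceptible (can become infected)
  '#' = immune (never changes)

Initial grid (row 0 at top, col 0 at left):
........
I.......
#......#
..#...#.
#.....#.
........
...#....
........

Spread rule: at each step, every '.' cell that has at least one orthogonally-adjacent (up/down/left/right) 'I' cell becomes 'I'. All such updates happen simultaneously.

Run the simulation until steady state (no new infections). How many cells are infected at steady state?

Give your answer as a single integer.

Answer: 57

Derivation:
Step 0 (initial): 1 infected
Step 1: +2 new -> 3 infected
Step 2: +3 new -> 6 infected
Step 3: +4 new -> 10 infected
Step 4: +5 new -> 15 infected
Step 5: +6 new -> 21 infected
Step 6: +8 new -> 29 infected
Step 7: +9 new -> 38 infected
Step 8: +5 new -> 43 infected
Step 9: +3 new -> 46 infected
Step 10: +3 new -> 49 infected
Step 11: +3 new -> 52 infected
Step 12: +3 new -> 55 infected
Step 13: +2 new -> 57 infected
Step 14: +0 new -> 57 infected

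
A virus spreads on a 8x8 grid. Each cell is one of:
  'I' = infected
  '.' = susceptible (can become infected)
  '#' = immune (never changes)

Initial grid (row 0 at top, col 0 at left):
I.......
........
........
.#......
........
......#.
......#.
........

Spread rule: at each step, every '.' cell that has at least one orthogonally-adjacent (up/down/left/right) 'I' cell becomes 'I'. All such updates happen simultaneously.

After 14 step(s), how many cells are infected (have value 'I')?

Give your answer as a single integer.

Step 0 (initial): 1 infected
Step 1: +2 new -> 3 infected
Step 2: +3 new -> 6 infected
Step 3: +4 new -> 10 infected
Step 4: +4 new -> 14 infected
Step 5: +6 new -> 20 infected
Step 6: +7 new -> 27 infected
Step 7: +8 new -> 35 infected
Step 8: +7 new -> 42 infected
Step 9: +6 new -> 48 infected
Step 10: +5 new -> 53 infected
Step 11: +3 new -> 56 infected
Step 12: +2 new -> 58 infected
Step 13: +2 new -> 60 infected
Step 14: +1 new -> 61 infected

Answer: 61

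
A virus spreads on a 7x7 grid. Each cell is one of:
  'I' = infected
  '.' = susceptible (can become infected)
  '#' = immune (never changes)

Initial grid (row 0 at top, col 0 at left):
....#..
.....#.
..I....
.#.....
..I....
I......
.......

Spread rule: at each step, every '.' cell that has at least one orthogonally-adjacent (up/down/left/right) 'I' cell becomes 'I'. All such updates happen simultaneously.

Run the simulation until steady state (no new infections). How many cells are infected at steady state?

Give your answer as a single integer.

Answer: 46

Derivation:
Step 0 (initial): 3 infected
Step 1: +10 new -> 13 infected
Step 2: +11 new -> 24 infected
Step 3: +9 new -> 33 infected
Step 4: +6 new -> 39 infected
Step 5: +4 new -> 43 infected
Step 6: +2 new -> 45 infected
Step 7: +1 new -> 46 infected
Step 8: +0 new -> 46 infected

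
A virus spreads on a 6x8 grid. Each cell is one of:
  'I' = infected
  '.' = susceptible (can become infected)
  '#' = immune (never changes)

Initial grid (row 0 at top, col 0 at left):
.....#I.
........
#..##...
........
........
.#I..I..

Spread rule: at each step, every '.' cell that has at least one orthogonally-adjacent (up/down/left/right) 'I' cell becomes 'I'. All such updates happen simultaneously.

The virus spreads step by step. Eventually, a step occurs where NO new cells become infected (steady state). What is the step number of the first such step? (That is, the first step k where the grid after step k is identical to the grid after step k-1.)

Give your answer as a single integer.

Step 0 (initial): 3 infected
Step 1: +7 new -> 10 infected
Step 2: +10 new -> 20 infected
Step 3: +10 new -> 30 infected
Step 4: +7 new -> 37 infected
Step 5: +3 new -> 40 infected
Step 6: +2 new -> 42 infected
Step 7: +1 new -> 43 infected
Step 8: +0 new -> 43 infected

Answer: 8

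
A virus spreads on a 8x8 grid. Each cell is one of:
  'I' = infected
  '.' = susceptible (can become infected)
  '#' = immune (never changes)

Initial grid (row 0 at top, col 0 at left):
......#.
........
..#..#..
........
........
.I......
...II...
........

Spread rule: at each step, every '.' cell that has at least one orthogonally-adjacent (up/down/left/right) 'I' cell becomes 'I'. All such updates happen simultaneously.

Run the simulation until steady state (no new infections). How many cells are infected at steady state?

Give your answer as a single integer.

Step 0 (initial): 3 infected
Step 1: +10 new -> 13 infected
Step 2: +11 new -> 24 infected
Step 3: +10 new -> 34 infected
Step 4: +8 new -> 42 infected
Step 5: +7 new -> 49 infected
Step 6: +7 new -> 56 infected
Step 7: +3 new -> 59 infected
Step 8: +1 new -> 60 infected
Step 9: +1 new -> 61 infected
Step 10: +0 new -> 61 infected

Answer: 61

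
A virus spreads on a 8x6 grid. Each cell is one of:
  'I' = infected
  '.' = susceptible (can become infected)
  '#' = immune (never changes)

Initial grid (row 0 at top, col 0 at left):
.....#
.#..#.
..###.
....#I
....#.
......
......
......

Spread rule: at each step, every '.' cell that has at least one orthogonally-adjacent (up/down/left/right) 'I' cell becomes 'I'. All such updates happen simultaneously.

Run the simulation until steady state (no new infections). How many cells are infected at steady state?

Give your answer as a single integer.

Step 0 (initial): 1 infected
Step 1: +2 new -> 3 infected
Step 2: +2 new -> 5 infected
Step 3: +2 new -> 7 infected
Step 4: +3 new -> 10 infected
Step 5: +4 new -> 14 infected
Step 6: +5 new -> 19 infected
Step 7: +5 new -> 24 infected
Step 8: +4 new -> 28 infected
Step 9: +3 new -> 31 infected
Step 10: +1 new -> 32 infected
Step 11: +1 new -> 33 infected
Step 12: +1 new -> 34 infected
Step 13: +1 new -> 35 infected
Step 14: +1 new -> 36 infected
Step 15: +2 new -> 38 infected
Step 16: +2 new -> 40 infected
Step 17: +0 new -> 40 infected

Answer: 40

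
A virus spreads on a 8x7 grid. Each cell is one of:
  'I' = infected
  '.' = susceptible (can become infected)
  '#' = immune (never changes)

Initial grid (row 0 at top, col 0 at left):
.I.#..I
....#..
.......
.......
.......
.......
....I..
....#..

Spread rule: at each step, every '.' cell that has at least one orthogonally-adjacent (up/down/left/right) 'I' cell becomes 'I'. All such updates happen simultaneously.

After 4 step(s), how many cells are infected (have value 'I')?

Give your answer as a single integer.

Answer: 50

Derivation:
Step 0 (initial): 3 infected
Step 1: +8 new -> 11 infected
Step 2: +13 new -> 24 infected
Step 3: +14 new -> 38 infected
Step 4: +12 new -> 50 infected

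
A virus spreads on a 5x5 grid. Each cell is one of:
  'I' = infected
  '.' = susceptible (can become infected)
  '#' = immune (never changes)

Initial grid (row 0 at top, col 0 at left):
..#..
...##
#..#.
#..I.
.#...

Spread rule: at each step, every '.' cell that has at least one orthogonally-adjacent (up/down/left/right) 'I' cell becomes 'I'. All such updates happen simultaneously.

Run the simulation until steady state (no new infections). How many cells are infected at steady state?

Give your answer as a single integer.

Answer: 15

Derivation:
Step 0 (initial): 1 infected
Step 1: +3 new -> 4 infected
Step 2: +5 new -> 9 infected
Step 3: +2 new -> 11 infected
Step 4: +1 new -> 12 infected
Step 5: +2 new -> 14 infected
Step 6: +1 new -> 15 infected
Step 7: +0 new -> 15 infected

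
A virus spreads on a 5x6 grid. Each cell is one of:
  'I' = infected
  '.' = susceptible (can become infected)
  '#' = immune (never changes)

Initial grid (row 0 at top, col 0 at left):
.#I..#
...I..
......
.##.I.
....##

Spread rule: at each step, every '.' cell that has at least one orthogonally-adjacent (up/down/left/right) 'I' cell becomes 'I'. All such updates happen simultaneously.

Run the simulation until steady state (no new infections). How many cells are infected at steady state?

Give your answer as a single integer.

Answer: 24

Derivation:
Step 0 (initial): 3 infected
Step 1: +7 new -> 10 infected
Step 2: +6 new -> 16 infected
Step 3: +3 new -> 19 infected
Step 4: +3 new -> 22 infected
Step 5: +2 new -> 24 infected
Step 6: +0 new -> 24 infected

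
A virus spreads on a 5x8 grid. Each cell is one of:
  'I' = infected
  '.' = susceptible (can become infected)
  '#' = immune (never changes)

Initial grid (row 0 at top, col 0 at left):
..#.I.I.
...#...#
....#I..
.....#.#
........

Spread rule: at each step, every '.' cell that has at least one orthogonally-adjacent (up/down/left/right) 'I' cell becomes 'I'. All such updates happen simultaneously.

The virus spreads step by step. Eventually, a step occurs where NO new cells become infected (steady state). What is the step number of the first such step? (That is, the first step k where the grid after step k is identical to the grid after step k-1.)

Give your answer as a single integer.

Answer: 14

Derivation:
Step 0 (initial): 3 infected
Step 1: +7 new -> 10 infected
Step 2: +2 new -> 12 infected
Step 3: +1 new -> 13 infected
Step 4: +2 new -> 15 infected
Step 5: +1 new -> 16 infected
Step 6: +2 new -> 18 infected
Step 7: +2 new -> 20 infected
Step 8: +3 new -> 23 infected
Step 9: +3 new -> 26 infected
Step 10: +3 new -> 29 infected
Step 11: +2 new -> 31 infected
Step 12: +2 new -> 33 infected
Step 13: +1 new -> 34 infected
Step 14: +0 new -> 34 infected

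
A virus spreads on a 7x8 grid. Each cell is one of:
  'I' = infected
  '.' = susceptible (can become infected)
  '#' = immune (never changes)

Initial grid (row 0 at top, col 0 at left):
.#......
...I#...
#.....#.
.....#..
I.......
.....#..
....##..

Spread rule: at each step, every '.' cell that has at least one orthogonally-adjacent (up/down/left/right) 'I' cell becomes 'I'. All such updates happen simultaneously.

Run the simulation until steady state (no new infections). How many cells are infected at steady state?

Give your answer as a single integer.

Answer: 48

Derivation:
Step 0 (initial): 2 infected
Step 1: +6 new -> 8 infected
Step 2: +10 new -> 18 infected
Step 3: +9 new -> 27 infected
Step 4: +6 new -> 33 infected
Step 5: +5 new -> 38 infected
Step 6: +2 new -> 40 infected
Step 7: +4 new -> 44 infected
Step 8: +3 new -> 47 infected
Step 9: +1 new -> 48 infected
Step 10: +0 new -> 48 infected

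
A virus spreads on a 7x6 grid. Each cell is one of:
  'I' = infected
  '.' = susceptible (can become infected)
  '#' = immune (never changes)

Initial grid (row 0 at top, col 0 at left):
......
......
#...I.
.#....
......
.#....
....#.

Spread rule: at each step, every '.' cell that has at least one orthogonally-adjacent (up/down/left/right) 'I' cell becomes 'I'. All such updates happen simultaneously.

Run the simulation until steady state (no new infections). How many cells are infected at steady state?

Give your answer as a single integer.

Answer: 38

Derivation:
Step 0 (initial): 1 infected
Step 1: +4 new -> 5 infected
Step 2: +7 new -> 12 infected
Step 3: +8 new -> 20 infected
Step 4: +5 new -> 25 infected
Step 5: +6 new -> 31 infected
Step 6: +3 new -> 34 infected
Step 7: +3 new -> 37 infected
Step 8: +1 new -> 38 infected
Step 9: +0 new -> 38 infected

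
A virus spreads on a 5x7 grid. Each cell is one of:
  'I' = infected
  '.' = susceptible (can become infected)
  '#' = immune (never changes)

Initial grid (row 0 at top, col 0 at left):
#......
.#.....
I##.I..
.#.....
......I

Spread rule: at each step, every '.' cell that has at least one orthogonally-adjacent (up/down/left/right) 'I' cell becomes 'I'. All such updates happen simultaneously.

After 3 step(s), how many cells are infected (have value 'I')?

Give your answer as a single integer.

Step 0 (initial): 3 infected
Step 1: +8 new -> 11 infected
Step 2: +8 new -> 19 infected
Step 3: +7 new -> 26 infected

Answer: 26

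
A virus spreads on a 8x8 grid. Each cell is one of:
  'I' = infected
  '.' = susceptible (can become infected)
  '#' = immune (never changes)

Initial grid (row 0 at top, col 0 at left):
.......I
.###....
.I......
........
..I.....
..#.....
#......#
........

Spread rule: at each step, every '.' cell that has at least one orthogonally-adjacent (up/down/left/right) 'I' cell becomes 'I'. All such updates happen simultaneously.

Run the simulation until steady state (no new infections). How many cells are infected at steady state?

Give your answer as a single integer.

Answer: 58

Derivation:
Step 0 (initial): 3 infected
Step 1: +8 new -> 11 infected
Step 2: +11 new -> 22 infected
Step 3: +12 new -> 34 infected
Step 4: +13 new -> 47 infected
Step 5: +7 new -> 54 infected
Step 6: +2 new -> 56 infected
Step 7: +1 new -> 57 infected
Step 8: +1 new -> 58 infected
Step 9: +0 new -> 58 infected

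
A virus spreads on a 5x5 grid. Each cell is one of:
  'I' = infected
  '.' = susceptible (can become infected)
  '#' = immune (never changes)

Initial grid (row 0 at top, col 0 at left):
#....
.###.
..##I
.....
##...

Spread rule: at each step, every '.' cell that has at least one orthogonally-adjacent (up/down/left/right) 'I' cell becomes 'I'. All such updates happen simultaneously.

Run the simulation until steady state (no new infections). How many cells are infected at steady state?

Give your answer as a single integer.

Answer: 17

Derivation:
Step 0 (initial): 1 infected
Step 1: +2 new -> 3 infected
Step 2: +3 new -> 6 infected
Step 3: +3 new -> 9 infected
Step 4: +3 new -> 12 infected
Step 5: +3 new -> 15 infected
Step 6: +1 new -> 16 infected
Step 7: +1 new -> 17 infected
Step 8: +0 new -> 17 infected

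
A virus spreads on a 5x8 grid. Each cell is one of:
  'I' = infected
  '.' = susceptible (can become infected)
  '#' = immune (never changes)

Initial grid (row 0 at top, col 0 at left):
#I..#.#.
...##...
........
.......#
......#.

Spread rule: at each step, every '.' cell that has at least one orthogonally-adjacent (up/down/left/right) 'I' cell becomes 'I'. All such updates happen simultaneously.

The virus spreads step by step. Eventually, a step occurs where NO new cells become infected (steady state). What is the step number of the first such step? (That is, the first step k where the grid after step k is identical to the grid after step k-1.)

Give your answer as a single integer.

Step 0 (initial): 1 infected
Step 1: +2 new -> 3 infected
Step 2: +4 new -> 7 infected
Step 3: +3 new -> 10 infected
Step 4: +4 new -> 14 infected
Step 5: +4 new -> 18 infected
Step 6: +3 new -> 21 infected
Step 7: +4 new -> 25 infected
Step 8: +5 new -> 30 infected
Step 9: +1 new -> 31 infected
Step 10: +1 new -> 32 infected
Step 11: +0 new -> 32 infected

Answer: 11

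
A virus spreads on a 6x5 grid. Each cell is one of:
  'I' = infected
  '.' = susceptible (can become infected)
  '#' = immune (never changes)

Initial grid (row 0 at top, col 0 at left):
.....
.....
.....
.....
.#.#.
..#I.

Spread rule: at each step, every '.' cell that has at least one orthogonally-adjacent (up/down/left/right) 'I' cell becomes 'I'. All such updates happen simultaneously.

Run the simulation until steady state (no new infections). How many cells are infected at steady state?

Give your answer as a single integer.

Step 0 (initial): 1 infected
Step 1: +1 new -> 2 infected
Step 2: +1 new -> 3 infected
Step 3: +1 new -> 4 infected
Step 4: +2 new -> 6 infected
Step 5: +3 new -> 9 infected
Step 6: +5 new -> 14 infected
Step 7: +4 new -> 18 infected
Step 8: +4 new -> 22 infected
Step 9: +3 new -> 25 infected
Step 10: +2 new -> 27 infected
Step 11: +0 new -> 27 infected

Answer: 27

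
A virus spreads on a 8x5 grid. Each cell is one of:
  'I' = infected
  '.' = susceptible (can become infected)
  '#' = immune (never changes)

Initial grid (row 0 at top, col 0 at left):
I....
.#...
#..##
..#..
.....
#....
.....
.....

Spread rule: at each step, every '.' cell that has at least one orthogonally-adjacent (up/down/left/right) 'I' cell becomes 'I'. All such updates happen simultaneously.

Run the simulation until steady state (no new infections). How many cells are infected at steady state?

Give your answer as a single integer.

Step 0 (initial): 1 infected
Step 1: +2 new -> 3 infected
Step 2: +1 new -> 4 infected
Step 3: +2 new -> 6 infected
Step 4: +3 new -> 9 infected
Step 5: +2 new -> 11 infected
Step 6: +1 new -> 12 infected
Step 7: +2 new -> 14 infected
Step 8: +3 new -> 17 infected
Step 9: +3 new -> 20 infected
Step 10: +6 new -> 26 infected
Step 11: +5 new -> 31 infected
Step 12: +2 new -> 33 infected
Step 13: +1 new -> 34 infected
Step 14: +0 new -> 34 infected

Answer: 34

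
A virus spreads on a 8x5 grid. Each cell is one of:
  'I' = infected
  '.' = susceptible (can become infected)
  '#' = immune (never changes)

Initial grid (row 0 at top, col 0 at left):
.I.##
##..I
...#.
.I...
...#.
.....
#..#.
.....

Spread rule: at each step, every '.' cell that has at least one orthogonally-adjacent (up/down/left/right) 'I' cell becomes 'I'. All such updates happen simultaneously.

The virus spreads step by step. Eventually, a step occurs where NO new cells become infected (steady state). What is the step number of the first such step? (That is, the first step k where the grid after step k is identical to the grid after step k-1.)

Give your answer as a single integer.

Step 0 (initial): 3 infected
Step 1: +8 new -> 11 infected
Step 2: +8 new -> 19 infected
Step 3: +4 new -> 23 infected
Step 4: +4 new -> 27 infected
Step 5: +3 new -> 30 infected
Step 6: +2 new -> 32 infected
Step 7: +0 new -> 32 infected

Answer: 7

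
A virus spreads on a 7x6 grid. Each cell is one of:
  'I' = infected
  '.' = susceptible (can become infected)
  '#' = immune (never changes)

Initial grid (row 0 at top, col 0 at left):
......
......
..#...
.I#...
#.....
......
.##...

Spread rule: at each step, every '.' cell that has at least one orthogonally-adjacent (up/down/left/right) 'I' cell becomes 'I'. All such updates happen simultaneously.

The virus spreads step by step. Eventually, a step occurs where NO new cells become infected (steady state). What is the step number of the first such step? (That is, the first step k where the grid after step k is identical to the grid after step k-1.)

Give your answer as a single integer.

Step 0 (initial): 1 infected
Step 1: +3 new -> 4 infected
Step 2: +4 new -> 8 infected
Step 3: +6 new -> 14 infected
Step 4: +7 new -> 21 infected
Step 5: +7 new -> 28 infected
Step 6: +6 new -> 34 infected
Step 7: +3 new -> 37 infected
Step 8: +0 new -> 37 infected

Answer: 8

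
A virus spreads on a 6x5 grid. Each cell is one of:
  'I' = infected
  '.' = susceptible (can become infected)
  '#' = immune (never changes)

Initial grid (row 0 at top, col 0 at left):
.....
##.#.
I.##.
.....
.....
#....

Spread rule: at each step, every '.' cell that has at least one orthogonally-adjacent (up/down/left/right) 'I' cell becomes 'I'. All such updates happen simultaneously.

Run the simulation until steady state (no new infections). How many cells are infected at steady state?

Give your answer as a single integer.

Answer: 24

Derivation:
Step 0 (initial): 1 infected
Step 1: +2 new -> 3 infected
Step 2: +2 new -> 5 infected
Step 3: +2 new -> 7 infected
Step 4: +3 new -> 10 infected
Step 5: +3 new -> 13 infected
Step 6: +3 new -> 16 infected
Step 7: +2 new -> 18 infected
Step 8: +1 new -> 19 infected
Step 9: +1 new -> 20 infected
Step 10: +1 new -> 21 infected
Step 11: +2 new -> 23 infected
Step 12: +1 new -> 24 infected
Step 13: +0 new -> 24 infected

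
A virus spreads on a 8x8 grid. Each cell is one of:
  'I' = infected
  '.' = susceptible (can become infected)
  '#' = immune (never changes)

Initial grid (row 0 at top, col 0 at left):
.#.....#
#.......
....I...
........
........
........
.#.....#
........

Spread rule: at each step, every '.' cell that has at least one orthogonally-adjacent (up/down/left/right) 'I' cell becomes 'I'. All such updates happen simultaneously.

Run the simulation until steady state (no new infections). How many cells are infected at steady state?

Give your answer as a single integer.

Step 0 (initial): 1 infected
Step 1: +4 new -> 5 infected
Step 2: +8 new -> 13 infected
Step 3: +11 new -> 24 infected
Step 4: +12 new -> 36 infected
Step 5: +8 new -> 44 infected
Step 6: +7 new -> 51 infected
Step 7: +3 new -> 54 infected
Step 8: +3 new -> 57 infected
Step 9: +1 new -> 58 infected
Step 10: +0 new -> 58 infected

Answer: 58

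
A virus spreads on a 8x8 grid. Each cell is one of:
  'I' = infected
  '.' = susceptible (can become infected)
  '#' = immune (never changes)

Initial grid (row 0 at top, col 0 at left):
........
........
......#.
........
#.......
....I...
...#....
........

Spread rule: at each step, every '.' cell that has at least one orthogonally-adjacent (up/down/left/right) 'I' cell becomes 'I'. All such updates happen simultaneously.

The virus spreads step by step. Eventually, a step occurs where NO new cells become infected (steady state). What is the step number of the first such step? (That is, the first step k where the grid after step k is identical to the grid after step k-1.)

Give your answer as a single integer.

Answer: 10

Derivation:
Step 0 (initial): 1 infected
Step 1: +4 new -> 5 infected
Step 2: +7 new -> 12 infected
Step 3: +11 new -> 23 infected
Step 4: +12 new -> 35 infected
Step 5: +9 new -> 44 infected
Step 6: +8 new -> 52 infected
Step 7: +5 new -> 57 infected
Step 8: +3 new -> 60 infected
Step 9: +1 new -> 61 infected
Step 10: +0 new -> 61 infected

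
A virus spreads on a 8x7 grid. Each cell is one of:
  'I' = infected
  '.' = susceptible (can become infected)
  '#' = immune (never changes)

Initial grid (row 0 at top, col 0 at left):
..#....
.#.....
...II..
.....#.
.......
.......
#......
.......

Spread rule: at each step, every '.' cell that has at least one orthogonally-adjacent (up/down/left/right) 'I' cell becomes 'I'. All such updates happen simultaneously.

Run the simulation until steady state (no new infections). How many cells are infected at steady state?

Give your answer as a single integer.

Answer: 52

Derivation:
Step 0 (initial): 2 infected
Step 1: +6 new -> 8 infected
Step 2: +9 new -> 17 infected
Step 3: +9 new -> 26 infected
Step 4: +9 new -> 35 infected
Step 5: +8 new -> 43 infected
Step 6: +6 new -> 49 infected
Step 7: +2 new -> 51 infected
Step 8: +1 new -> 52 infected
Step 9: +0 new -> 52 infected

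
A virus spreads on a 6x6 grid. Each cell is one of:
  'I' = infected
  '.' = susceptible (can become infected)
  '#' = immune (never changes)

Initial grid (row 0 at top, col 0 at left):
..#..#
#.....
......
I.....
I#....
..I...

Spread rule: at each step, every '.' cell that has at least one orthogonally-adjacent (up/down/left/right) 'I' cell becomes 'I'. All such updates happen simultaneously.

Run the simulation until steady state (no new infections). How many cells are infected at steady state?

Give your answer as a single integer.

Step 0 (initial): 3 infected
Step 1: +6 new -> 9 infected
Step 2: +4 new -> 13 infected
Step 3: +5 new -> 18 infected
Step 4: +5 new -> 23 infected
Step 5: +4 new -> 27 infected
Step 6: +3 new -> 30 infected
Step 7: +2 new -> 32 infected
Step 8: +0 new -> 32 infected

Answer: 32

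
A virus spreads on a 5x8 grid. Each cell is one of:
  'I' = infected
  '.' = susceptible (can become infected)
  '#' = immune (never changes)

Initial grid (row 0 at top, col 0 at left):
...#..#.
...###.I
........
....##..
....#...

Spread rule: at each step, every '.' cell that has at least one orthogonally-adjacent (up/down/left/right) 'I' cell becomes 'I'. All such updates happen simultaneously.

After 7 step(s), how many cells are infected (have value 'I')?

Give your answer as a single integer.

Answer: 19

Derivation:
Step 0 (initial): 1 infected
Step 1: +3 new -> 4 infected
Step 2: +2 new -> 6 infected
Step 3: +3 new -> 9 infected
Step 4: +2 new -> 11 infected
Step 5: +2 new -> 13 infected
Step 6: +2 new -> 15 infected
Step 7: +4 new -> 19 infected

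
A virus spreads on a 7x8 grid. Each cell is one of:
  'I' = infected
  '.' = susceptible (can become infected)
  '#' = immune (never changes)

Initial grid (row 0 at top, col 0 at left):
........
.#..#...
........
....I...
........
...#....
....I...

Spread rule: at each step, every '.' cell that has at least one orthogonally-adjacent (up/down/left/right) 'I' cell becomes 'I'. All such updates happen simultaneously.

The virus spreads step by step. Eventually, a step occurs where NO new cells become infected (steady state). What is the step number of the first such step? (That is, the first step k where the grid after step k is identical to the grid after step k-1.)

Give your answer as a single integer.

Step 0 (initial): 2 infected
Step 1: +7 new -> 9 infected
Step 2: +9 new -> 18 infected
Step 3: +12 new -> 30 infected
Step 4: +12 new -> 42 infected
Step 5: +7 new -> 49 infected
Step 6: +3 new -> 52 infected
Step 7: +1 new -> 53 infected
Step 8: +0 new -> 53 infected

Answer: 8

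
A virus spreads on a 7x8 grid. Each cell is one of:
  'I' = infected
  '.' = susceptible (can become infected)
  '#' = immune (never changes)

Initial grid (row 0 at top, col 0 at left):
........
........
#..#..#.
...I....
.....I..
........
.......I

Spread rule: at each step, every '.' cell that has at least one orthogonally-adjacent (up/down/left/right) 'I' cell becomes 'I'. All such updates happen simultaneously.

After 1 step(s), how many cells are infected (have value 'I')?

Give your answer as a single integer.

Answer: 12

Derivation:
Step 0 (initial): 3 infected
Step 1: +9 new -> 12 infected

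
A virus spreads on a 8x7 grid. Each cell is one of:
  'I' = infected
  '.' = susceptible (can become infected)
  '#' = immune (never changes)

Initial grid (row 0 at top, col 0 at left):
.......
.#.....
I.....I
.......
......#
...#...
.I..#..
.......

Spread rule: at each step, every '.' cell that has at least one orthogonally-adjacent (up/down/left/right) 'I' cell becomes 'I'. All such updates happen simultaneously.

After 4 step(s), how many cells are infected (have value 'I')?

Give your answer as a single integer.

Answer: 45

Derivation:
Step 0 (initial): 3 infected
Step 1: +10 new -> 13 infected
Step 2: +14 new -> 27 infected
Step 3: +10 new -> 37 infected
Step 4: +8 new -> 45 infected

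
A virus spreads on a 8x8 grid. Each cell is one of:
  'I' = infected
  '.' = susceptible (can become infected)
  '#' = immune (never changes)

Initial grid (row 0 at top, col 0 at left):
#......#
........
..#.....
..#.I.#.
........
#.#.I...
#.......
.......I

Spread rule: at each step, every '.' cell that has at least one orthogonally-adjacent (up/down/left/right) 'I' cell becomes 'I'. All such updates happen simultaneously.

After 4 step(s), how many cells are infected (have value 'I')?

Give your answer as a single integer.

Step 0 (initial): 3 infected
Step 1: +9 new -> 12 infected
Step 2: +12 new -> 24 infected
Step 3: +9 new -> 33 infected
Step 4: +9 new -> 42 infected

Answer: 42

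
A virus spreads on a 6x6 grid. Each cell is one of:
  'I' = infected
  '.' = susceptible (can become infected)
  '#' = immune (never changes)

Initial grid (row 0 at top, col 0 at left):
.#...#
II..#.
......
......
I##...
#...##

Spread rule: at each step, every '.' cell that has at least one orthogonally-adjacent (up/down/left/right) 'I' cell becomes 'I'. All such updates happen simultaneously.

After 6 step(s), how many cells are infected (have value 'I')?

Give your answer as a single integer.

Step 0 (initial): 3 infected
Step 1: +5 new -> 8 infected
Step 2: +4 new -> 12 infected
Step 3: +3 new -> 15 infected
Step 4: +3 new -> 18 infected
Step 5: +3 new -> 21 infected
Step 6: +4 new -> 25 infected

Answer: 25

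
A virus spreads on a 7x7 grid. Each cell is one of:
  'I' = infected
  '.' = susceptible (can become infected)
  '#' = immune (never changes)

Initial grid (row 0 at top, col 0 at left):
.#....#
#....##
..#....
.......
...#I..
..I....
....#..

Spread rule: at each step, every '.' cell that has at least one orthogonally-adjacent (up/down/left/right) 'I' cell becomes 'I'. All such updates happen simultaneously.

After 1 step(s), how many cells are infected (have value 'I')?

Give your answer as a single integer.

Answer: 9

Derivation:
Step 0 (initial): 2 infected
Step 1: +7 new -> 9 infected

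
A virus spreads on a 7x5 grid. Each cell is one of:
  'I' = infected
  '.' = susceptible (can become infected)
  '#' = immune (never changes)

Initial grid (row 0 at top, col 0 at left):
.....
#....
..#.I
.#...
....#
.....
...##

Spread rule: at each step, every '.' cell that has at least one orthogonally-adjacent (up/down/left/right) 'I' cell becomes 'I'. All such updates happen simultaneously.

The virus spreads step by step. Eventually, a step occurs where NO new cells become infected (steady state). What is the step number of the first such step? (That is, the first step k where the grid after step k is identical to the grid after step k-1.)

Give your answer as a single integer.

Step 0 (initial): 1 infected
Step 1: +3 new -> 4 infected
Step 2: +3 new -> 7 infected
Step 3: +4 new -> 11 infected
Step 4: +4 new -> 15 infected
Step 5: +5 new -> 20 infected
Step 6: +5 new -> 25 infected
Step 7: +3 new -> 28 infected
Step 8: +1 new -> 29 infected
Step 9: +0 new -> 29 infected

Answer: 9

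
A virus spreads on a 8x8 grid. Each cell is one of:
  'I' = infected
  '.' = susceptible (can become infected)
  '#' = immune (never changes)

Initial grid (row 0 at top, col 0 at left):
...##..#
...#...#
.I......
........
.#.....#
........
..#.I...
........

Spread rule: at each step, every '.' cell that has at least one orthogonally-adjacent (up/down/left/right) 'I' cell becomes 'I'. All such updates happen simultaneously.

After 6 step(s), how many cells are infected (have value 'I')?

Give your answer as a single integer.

Step 0 (initial): 2 infected
Step 1: +8 new -> 10 infected
Step 2: +12 new -> 22 infected
Step 3: +14 new -> 36 infected
Step 4: +9 new -> 45 infected
Step 5: +6 new -> 51 infected
Step 6: +4 new -> 55 infected

Answer: 55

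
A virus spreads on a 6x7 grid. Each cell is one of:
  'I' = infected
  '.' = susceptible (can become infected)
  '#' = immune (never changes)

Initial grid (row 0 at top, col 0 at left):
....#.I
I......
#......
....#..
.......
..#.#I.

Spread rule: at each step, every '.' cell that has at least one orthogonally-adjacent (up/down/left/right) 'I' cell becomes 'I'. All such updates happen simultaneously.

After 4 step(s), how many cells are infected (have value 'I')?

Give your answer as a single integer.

Answer: 34

Derivation:
Step 0 (initial): 3 infected
Step 1: +6 new -> 9 infected
Step 2: +8 new -> 17 infected
Step 3: +8 new -> 25 infected
Step 4: +9 new -> 34 infected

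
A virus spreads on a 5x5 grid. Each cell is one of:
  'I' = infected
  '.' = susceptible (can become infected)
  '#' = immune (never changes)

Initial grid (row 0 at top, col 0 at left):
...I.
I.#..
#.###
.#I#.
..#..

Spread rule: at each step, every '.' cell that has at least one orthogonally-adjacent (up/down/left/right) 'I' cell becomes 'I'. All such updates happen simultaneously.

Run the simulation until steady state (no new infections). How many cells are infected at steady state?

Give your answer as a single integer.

Answer: 11

Derivation:
Step 0 (initial): 3 infected
Step 1: +5 new -> 8 infected
Step 2: +3 new -> 11 infected
Step 3: +0 new -> 11 infected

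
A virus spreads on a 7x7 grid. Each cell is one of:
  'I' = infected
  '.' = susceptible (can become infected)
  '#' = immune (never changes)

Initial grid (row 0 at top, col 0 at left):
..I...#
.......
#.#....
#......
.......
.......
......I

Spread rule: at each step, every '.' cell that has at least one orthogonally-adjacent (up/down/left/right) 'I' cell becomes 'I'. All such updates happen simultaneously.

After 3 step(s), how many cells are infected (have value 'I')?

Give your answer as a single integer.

Answer: 23

Derivation:
Step 0 (initial): 2 infected
Step 1: +5 new -> 7 infected
Step 2: +7 new -> 14 infected
Step 3: +9 new -> 23 infected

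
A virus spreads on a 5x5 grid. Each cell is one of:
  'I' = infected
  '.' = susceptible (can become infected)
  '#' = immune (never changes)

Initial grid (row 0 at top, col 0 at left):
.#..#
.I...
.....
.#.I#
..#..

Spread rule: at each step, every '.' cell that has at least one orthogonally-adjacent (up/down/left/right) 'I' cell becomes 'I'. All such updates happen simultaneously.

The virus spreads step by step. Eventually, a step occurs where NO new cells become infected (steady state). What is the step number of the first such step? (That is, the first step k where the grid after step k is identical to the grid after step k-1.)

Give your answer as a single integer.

Step 0 (initial): 2 infected
Step 1: +6 new -> 8 infected
Step 2: +7 new -> 15 infected
Step 3: +3 new -> 18 infected
Step 4: +1 new -> 19 infected
Step 5: +1 new -> 20 infected
Step 6: +0 new -> 20 infected

Answer: 6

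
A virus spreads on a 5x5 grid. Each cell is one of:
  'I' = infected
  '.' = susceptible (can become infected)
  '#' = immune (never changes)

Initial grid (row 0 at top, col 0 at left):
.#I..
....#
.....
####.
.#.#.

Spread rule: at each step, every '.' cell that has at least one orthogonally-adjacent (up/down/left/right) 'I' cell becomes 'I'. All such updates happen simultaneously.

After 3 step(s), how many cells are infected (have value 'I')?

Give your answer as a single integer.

Answer: 10

Derivation:
Step 0 (initial): 1 infected
Step 1: +2 new -> 3 infected
Step 2: +4 new -> 7 infected
Step 3: +3 new -> 10 infected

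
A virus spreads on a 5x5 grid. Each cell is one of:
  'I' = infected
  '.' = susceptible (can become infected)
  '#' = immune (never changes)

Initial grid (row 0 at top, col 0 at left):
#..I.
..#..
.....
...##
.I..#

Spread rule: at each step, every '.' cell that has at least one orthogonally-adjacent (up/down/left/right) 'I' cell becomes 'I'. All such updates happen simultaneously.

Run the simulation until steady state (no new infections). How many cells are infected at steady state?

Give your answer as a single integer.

Answer: 20

Derivation:
Step 0 (initial): 2 infected
Step 1: +6 new -> 8 infected
Step 2: +7 new -> 15 infected
Step 3: +4 new -> 19 infected
Step 4: +1 new -> 20 infected
Step 5: +0 new -> 20 infected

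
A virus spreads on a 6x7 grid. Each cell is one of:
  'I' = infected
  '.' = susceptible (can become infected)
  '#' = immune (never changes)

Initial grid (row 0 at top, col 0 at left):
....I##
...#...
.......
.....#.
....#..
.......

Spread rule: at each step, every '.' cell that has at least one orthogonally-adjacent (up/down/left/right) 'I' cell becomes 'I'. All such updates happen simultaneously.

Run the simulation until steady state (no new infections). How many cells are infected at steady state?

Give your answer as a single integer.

Step 0 (initial): 1 infected
Step 1: +2 new -> 3 infected
Step 2: +3 new -> 6 infected
Step 3: +6 new -> 12 infected
Step 4: +5 new -> 17 infected
Step 5: +5 new -> 22 infected
Step 6: +5 new -> 27 infected
Step 7: +6 new -> 33 infected
Step 8: +3 new -> 36 infected
Step 9: +1 new -> 37 infected
Step 10: +0 new -> 37 infected

Answer: 37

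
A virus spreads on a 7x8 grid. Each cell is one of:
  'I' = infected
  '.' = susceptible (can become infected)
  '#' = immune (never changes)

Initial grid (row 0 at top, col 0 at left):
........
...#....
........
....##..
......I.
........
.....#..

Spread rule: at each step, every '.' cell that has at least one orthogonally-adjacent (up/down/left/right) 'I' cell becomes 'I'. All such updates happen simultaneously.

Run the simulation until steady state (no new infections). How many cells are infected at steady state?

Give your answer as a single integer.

Step 0 (initial): 1 infected
Step 1: +4 new -> 5 infected
Step 2: +6 new -> 11 infected
Step 3: +6 new -> 17 infected
Step 4: +8 new -> 25 infected
Step 5: +8 new -> 33 infected
Step 6: +6 new -> 39 infected
Step 7: +6 new -> 45 infected
Step 8: +4 new -> 49 infected
Step 9: +2 new -> 51 infected
Step 10: +1 new -> 52 infected
Step 11: +0 new -> 52 infected

Answer: 52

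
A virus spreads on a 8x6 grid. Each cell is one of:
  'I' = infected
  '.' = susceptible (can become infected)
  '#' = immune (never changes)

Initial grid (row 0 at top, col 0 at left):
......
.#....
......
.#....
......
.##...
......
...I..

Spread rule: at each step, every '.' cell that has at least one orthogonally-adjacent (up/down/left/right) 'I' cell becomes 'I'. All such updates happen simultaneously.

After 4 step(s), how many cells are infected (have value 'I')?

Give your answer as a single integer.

Answer: 19

Derivation:
Step 0 (initial): 1 infected
Step 1: +3 new -> 4 infected
Step 2: +5 new -> 9 infected
Step 3: +5 new -> 14 infected
Step 4: +5 new -> 19 infected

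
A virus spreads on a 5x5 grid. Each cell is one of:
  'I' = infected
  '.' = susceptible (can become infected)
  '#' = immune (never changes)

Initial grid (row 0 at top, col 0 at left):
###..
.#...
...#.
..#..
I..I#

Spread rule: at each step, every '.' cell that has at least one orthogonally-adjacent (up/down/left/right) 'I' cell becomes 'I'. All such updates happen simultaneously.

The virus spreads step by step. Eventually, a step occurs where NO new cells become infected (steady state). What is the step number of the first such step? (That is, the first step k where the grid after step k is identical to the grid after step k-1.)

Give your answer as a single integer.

Step 0 (initial): 2 infected
Step 1: +4 new -> 6 infected
Step 2: +3 new -> 9 infected
Step 3: +3 new -> 12 infected
Step 4: +2 new -> 14 infected
Step 5: +3 new -> 17 infected
Step 6: +1 new -> 18 infected
Step 7: +0 new -> 18 infected

Answer: 7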